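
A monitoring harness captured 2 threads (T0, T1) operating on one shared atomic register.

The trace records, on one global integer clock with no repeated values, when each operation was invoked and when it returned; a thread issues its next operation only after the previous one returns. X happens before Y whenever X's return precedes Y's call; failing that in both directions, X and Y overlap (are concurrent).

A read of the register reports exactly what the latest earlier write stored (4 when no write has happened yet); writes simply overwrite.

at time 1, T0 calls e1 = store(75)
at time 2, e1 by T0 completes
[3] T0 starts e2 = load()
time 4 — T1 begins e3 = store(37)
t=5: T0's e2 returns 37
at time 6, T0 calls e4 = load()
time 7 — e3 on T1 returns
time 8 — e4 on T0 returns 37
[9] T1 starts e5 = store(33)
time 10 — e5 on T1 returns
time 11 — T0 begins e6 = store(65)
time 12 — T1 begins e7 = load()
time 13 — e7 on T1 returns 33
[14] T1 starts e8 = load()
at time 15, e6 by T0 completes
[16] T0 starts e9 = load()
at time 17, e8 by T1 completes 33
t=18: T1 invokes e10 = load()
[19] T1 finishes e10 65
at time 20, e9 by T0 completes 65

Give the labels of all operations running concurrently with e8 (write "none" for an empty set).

e6, e9

e8 spans [14,17]; an op avoiding the whole window 14..17 is ordered, any other is concurrent
e1 [1,2]: before
e2 [3,5]: before
e3 [4,7]: before
e4 [6,8]: before
e5 [9,10]: before
e6 [11,15]: concurrent
e7 [12,13]: before
e9 [16,20]: concurrent
e10 [18,19]: after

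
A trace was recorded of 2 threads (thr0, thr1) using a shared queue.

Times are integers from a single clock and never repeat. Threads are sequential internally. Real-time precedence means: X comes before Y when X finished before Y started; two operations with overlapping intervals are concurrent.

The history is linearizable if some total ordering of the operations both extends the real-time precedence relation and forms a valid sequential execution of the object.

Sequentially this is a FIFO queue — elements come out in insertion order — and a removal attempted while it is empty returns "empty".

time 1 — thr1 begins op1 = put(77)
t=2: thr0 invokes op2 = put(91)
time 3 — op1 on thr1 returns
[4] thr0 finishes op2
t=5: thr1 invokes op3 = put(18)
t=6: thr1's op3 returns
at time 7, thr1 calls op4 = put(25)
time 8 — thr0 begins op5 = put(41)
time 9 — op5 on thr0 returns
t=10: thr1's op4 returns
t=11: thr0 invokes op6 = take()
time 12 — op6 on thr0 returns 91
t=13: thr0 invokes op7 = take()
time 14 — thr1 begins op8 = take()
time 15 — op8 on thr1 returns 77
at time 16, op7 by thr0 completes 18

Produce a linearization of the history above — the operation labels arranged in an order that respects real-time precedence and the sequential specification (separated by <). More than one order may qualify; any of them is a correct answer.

step 1: op2 put(91) — queue <91>
step 2: op1 put(77) — queue <91,77>
step 3: op3 put(18) — queue <91,77,18>
step 4: op4 put(25) — queue <91,77,18,25>
step 5: op5 put(41) — queue <91,77,18,25,41>
step 6: op6 take() → 91 — queue <77,18,25,41>
step 7: op8 take() → 77 — queue <18,25,41>
step 8: op7 take() → 18 — queue <25,41>

op2 < op1 < op3 < op4 < op5 < op6 < op8 < op7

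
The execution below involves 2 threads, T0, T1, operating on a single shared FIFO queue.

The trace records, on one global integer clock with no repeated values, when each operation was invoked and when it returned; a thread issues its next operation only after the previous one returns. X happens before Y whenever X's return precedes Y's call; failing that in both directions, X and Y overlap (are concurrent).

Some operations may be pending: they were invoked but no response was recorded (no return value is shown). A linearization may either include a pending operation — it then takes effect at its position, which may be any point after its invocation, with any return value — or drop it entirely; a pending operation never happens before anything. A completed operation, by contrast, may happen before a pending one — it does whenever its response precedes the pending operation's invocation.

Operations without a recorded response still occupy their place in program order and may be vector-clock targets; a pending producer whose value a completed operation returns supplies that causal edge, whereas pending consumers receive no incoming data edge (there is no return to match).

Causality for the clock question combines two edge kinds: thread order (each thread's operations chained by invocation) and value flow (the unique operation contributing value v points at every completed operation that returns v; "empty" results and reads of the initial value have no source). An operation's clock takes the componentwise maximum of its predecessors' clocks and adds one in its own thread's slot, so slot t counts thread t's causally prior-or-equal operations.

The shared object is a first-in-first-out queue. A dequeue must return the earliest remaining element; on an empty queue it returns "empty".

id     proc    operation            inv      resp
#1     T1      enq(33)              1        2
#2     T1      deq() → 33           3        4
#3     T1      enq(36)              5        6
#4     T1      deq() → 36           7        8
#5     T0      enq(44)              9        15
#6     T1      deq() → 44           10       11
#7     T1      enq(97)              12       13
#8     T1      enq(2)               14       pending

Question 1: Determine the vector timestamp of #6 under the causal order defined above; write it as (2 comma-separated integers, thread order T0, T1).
#1 (invocation 1): nothing precedes it; T1's component alone gives (0, 1)
#5 (invocation 9): nothing precedes it; T0's component alone gives (1, 0)
#2 (invocation 3): componentwise max over VC(#1)=(0, 1), +1 at T1, giving (0, 2)
#3 (invocation 5): componentwise max over VC(#2)=(0, 2), +1 at T1, giving (0, 3)
#4 (invocation 7): componentwise max over VC(#3)=(0, 3), +1 at T1, giving (0, 4)
#6 (invocation 10): componentwise max over VC(#4)=(0, 4), VC(#5)=(1, 0), +1 at T1, giving (1, 5)
#7 (invocation 12): componentwise max over VC(#6)=(1, 5), +1 at T1, giving (1, 6)
#8 (invocation 14): componentwise max over VC(#7)=(1, 6), +1 at T1, giving (1, 7)
target: VC(#6) = (1, 5)

(1, 5)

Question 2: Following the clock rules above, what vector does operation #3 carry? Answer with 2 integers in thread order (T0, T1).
invoked at 1, #1 has no predecessors; its own T1 bump gives (0, 1)
invoked at 9, #5 has no predecessors; its own T0 bump gives (1, 0)
VC(#2, invoked at 3): max of VC(#1)=(0, 1), then +1 on thread T1 → (0, 2)
VC(#3, invoked at 5): max of VC(#2)=(0, 2), then +1 on thread T1 → (0, 3)
VC(#4, invoked at 7): max of VC(#3)=(0, 3), then +1 on thread T1 → (0, 4)
VC(#6, invoked at 10): max of VC(#4)=(0, 4), VC(#5)=(1, 0), then +1 on thread T1 → (1, 5)
VC(#7, invoked at 12): max of VC(#6)=(1, 5), then +1 on thread T1 → (1, 6)
VC(#8, invoked at 14): max of VC(#7)=(1, 6), then +1 on thread T1 → (1, 7)
target: VC(#3) = (0, 3)

(0, 3)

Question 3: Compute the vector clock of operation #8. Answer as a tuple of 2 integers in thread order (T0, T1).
root op #1, invoked 1: fresh clock plus T1's own tick → (0, 1)
root op #5, invoked 9: fresh clock plus T0's own tick → (1, 0)
merge at #2 (invoked 3): VC(#1)=(0, 1), own-thread bump on T1 → (0, 2)
merge at #3 (invoked 5): VC(#2)=(0, 2), own-thread bump on T1 → (0, 3)
merge at #4 (invoked 7): VC(#3)=(0, 3), own-thread bump on T1 → (0, 4)
merge at #6 (invoked 10): VC(#4)=(0, 4), VC(#5)=(1, 0), own-thread bump on T1 → (1, 5)
merge at #7 (invoked 12): VC(#6)=(1, 5), own-thread bump on T1 → (1, 6)
merge at #8 (invoked 14): VC(#7)=(1, 6), own-thread bump on T1 → (1, 7)
target: VC(#8) = (1, 7)

(1, 7)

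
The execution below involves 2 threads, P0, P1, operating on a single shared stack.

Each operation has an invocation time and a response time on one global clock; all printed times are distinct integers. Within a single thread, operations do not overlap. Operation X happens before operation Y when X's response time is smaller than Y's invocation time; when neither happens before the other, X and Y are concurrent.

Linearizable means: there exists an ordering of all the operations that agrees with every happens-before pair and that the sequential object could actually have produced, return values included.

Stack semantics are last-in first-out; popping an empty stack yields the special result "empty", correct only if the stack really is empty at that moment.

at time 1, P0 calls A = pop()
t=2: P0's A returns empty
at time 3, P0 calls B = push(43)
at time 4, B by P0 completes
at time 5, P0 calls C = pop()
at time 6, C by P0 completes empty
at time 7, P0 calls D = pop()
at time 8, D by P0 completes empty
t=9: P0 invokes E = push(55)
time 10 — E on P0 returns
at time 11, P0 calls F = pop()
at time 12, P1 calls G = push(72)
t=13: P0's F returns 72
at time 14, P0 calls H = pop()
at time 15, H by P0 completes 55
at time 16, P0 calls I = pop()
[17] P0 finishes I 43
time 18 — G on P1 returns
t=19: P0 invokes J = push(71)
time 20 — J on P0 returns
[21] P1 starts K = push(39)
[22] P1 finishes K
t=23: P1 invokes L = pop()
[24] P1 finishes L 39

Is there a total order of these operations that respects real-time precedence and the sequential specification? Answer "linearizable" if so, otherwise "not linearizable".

not linearizable

already the first 6 events (up to C's response at time 6) admit no linearization; the first 5 still do
the sole real-time-consistent order of 3 completed operations fails the stack replay
sample order A, B, C stalls at step 3 — C pop() → empty has no legal effect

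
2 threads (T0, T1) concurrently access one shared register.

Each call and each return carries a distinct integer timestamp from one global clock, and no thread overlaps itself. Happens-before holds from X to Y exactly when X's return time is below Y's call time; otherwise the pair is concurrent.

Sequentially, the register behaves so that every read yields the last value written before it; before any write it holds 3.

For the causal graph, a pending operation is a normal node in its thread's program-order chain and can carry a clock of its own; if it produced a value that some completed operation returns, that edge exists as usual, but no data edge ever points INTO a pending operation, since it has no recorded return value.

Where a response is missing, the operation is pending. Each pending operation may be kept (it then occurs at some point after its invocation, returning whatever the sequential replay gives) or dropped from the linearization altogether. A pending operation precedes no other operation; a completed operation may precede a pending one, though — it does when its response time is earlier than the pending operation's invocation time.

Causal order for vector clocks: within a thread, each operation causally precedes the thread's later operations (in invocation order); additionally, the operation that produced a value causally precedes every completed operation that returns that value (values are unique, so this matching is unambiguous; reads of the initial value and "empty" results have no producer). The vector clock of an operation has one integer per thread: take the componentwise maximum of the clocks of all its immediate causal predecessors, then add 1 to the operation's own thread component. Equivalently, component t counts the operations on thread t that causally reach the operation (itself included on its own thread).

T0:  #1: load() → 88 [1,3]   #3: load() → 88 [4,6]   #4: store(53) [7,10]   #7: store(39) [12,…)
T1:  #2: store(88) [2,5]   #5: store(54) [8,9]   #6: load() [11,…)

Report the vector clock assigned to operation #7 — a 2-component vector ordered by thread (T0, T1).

(4, 1)

#2 (invocation 2): nothing precedes it; T1's component alone gives (0, 1)
#5, invoked 8, takes VC(#2)=(0, 1) under max, adds 1 for T1 → (0, 2)
#1, invoked 1, takes VC(#2)=(0, 1) under max, adds 1 for T0 → (1, 1)
#6, invoked 11, takes VC(#5)=(0, 2) under max, adds 1 for T1 → (0, 3)
#3, invoked 4, takes VC(#1)=(1, 1), VC(#2)=(0, 1) under max, adds 1 for T0 → (2, 1)
#4, invoked 7, takes VC(#3)=(2, 1) under max, adds 1 for T0 → (3, 1)
#7, invoked 12, takes VC(#4)=(3, 1) under max, adds 1 for T0 → (4, 1)
target: VC(#7) = (4, 1)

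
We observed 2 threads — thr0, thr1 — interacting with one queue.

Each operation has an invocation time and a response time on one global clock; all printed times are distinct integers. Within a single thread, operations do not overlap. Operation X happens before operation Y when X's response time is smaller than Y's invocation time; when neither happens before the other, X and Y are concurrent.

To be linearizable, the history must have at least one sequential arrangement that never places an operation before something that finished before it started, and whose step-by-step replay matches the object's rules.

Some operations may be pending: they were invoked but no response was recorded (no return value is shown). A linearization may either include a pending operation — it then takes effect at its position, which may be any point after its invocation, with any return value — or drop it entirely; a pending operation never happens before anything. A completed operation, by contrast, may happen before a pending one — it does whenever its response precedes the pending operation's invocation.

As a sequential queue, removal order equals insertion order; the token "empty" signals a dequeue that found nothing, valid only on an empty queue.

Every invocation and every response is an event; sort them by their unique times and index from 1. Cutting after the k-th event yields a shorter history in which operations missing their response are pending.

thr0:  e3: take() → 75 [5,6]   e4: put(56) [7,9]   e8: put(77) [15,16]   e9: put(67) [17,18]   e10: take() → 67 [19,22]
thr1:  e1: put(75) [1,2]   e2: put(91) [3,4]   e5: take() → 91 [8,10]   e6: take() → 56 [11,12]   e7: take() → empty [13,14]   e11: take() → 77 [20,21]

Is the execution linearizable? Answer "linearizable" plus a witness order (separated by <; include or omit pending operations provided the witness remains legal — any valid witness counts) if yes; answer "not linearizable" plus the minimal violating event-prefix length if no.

step 1: e1 put(75) — queue <75>
step 2: e2 put(91) — queue <75,91>
step 3: e3 take() → 75 — queue <91>
step 4: e4 put(56) — queue <91,56>
step 5: e5 take() → 91 — queue <56>
step 6: e6 take() → 56 — queue <>
step 7: e7 take() → empty — queue <>
step 8: e8 put(77) — queue <77>
step 9: e9 put(67) — queue <77,67>
step 10: e11 take() → 77 — queue <67>
step 11: e10 take() → 67 — queue <>

linearizable — witness: e1 < e2 < e3 < e4 < e5 < e6 < e7 < e8 < e9 < e11 < e10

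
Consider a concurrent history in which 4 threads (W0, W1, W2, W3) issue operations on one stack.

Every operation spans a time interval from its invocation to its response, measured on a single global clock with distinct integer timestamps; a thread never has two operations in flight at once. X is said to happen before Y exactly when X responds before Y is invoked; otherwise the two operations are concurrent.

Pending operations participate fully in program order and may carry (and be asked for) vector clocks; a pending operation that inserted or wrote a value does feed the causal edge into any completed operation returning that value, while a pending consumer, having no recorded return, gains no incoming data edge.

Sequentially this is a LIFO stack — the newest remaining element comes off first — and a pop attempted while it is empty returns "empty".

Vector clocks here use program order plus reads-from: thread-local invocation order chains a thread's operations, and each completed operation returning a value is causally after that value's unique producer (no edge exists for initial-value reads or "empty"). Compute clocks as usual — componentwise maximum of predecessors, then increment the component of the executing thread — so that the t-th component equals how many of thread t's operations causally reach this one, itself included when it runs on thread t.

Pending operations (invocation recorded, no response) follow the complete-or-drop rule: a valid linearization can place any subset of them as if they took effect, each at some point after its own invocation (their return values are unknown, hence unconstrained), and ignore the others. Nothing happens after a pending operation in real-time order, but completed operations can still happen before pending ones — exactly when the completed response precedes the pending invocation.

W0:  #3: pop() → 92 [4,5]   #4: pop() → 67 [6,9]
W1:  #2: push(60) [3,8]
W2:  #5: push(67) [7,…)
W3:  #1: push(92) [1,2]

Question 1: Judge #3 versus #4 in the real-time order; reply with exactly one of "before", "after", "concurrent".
before

#3 spans [4,5], #4 spans [6,9]
resp(#3)=5 < inv(#4)=6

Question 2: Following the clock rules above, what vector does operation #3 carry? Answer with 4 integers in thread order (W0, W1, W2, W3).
(1, 0, 0, 1)

#1 (invocation 1): nothing precedes it; W3's component alone gives (0, 0, 0, 1)
#5 (invocation 7): nothing precedes it; W2's component alone gives (0, 0, 1, 0)
#2 (invocation 3): nothing precedes it; W1's component alone gives (0, 1, 0, 0)
VC(#3, invoked at 4): max of VC(#1)=(0, 0, 0, 1), then +1 on thread W0 → (1, 0, 0, 1)
VC(#4, invoked at 6): max of VC(#3)=(1, 0, 0, 1), VC(#5)=(0, 0, 1, 0), then +1 on thread W0 → (2, 0, 1, 1)
target: VC(#3) = (1, 0, 0, 1)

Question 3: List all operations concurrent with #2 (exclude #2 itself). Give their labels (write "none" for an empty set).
#3, #4, #5

overlap test against #2 [3,8]: concurrent iff the interval meets 3..8
#1 [1,2]: before
#3 [4,5]: concurrent
#4 [6,9]: concurrent
#5 [7,…): concurrent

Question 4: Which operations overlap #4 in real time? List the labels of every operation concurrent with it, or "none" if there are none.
#2, #5

concurrent with #4 ([6,9]): every op whose interval crosses 6..9
#1 [1,2]: before
#2 [3,8]: concurrent
#3 [4,5]: before
#5 [7,…): concurrent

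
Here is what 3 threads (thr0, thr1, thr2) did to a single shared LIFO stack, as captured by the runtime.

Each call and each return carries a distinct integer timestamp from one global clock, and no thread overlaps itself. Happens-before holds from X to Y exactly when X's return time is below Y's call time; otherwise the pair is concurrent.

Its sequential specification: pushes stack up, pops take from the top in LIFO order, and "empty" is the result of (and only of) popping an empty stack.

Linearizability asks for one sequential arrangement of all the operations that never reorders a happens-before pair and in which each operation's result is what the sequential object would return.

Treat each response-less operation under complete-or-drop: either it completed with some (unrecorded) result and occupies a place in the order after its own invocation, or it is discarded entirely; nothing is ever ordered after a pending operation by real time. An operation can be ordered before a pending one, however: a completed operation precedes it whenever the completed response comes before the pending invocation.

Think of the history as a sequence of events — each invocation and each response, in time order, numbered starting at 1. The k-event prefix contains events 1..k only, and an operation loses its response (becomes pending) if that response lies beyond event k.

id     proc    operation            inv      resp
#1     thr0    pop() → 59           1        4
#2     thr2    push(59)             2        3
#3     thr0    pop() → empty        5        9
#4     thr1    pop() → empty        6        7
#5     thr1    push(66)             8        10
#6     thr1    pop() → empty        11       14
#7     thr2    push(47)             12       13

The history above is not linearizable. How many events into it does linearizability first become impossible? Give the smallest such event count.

events 1..13 are linearizable; a witness order is #2, #1, #3, #4, #5, #6, #7:
step 1: #2 push(59) — stack <59>
step 2: #1 pop() → 59 — stack <>
step 3: #3 pop() → empty — stack <>
step 4: #4 pop() → empty — stack <>
step 5: #5 push(66) — stack <66>
step 6: #6 pop() (pending, included) — stack <>
step 7: #7 push(47) — stack <47>
at event 14 (#6's time-14 response) nothing linearizes any more
for example #1, #2, #3, #4, #5, #6, #7 fails at step 1: #1 pop() → 59 is not legal there
for example #1, #2, #3, #4, #5, #7, #6 fails at step 1: #1 pop() → 59 is not legal there

14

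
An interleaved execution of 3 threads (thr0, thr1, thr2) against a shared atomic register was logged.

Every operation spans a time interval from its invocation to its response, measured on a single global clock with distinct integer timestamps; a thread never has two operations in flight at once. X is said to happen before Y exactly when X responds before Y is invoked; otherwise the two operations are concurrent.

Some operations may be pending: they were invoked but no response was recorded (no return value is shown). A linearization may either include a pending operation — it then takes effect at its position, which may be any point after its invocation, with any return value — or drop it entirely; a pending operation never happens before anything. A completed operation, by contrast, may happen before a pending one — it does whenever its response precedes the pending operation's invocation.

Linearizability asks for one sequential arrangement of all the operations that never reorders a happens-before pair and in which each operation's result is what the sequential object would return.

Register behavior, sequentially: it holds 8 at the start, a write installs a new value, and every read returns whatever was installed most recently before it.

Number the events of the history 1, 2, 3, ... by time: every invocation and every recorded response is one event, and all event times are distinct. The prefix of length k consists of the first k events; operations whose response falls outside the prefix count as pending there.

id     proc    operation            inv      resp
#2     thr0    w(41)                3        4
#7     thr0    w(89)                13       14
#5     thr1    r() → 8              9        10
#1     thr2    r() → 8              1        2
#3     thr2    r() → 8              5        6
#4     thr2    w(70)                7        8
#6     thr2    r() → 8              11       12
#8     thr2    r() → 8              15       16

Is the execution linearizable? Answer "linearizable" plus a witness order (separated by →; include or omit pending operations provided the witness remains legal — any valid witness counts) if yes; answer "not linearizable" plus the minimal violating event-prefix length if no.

not linearizable — minimal violating prefix: 6 events

prefix check: 1..5 passes, 1..6 fails once #3's time-6 response joins
exactly one order of the 3 completed ops respects real time; the atomic register replay fails
sample order #1, #2, #3 stalls at step 3 — #3 r() → 8 has no legal effect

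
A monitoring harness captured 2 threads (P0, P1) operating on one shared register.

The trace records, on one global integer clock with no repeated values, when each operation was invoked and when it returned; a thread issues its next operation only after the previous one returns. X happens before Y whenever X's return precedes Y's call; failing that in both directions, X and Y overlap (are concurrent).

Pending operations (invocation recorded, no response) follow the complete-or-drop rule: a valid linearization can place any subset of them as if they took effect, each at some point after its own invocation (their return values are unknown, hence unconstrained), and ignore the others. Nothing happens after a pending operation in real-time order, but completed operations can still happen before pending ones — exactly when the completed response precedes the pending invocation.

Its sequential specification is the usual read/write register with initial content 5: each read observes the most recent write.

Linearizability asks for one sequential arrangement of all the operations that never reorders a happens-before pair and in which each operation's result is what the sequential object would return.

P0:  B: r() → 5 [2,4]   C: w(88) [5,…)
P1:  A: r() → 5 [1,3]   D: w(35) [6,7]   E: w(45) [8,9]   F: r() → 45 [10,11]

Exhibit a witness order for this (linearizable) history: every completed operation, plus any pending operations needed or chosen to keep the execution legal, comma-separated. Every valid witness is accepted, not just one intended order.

step 1: A r() → 5 — value 5
step 2: B r() → 5 — value 5
step 3: C w(88) (pending, included) — value 88
step 4: D w(35) — value 35
step 5: E w(45) — value 45
step 6: F r() → 45 — value 45

A, B, C, D, E, F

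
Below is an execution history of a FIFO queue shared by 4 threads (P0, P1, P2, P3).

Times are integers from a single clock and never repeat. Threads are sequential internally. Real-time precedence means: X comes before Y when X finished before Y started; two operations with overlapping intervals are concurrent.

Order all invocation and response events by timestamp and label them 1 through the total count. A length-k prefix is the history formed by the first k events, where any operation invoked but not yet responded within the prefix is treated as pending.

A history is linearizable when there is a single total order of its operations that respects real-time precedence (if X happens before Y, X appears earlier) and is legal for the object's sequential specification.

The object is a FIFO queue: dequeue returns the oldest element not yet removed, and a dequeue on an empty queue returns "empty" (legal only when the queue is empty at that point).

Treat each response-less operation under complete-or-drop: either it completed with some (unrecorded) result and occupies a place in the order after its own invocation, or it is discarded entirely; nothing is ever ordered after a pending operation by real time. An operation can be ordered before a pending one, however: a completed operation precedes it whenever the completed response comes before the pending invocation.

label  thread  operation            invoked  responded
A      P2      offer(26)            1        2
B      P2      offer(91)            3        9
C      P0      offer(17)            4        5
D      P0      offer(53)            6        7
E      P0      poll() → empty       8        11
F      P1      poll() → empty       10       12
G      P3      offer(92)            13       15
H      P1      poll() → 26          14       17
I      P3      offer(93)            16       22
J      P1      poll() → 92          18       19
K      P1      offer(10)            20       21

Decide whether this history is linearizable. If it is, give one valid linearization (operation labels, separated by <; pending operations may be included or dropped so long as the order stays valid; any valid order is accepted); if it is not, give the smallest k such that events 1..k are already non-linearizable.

not linearizable — minimal violating prefix: 11 events

already the first 11 events (up to E's response at time 11) admit no linearization; the first 10 still do
checked exhaustively: 4 real-time-consistent orders of 5 completed operations, zero legal FIFO queue replays
completion choices over the 1 pending operation (F) were checked; none helps
take A, B, C, D, E (pending dropped): step 5 already fails, because E poll() → empty cannot occur there
take A, C, B, D, E (pending dropped): step 5 already fails, because E poll() → empty cannot occur there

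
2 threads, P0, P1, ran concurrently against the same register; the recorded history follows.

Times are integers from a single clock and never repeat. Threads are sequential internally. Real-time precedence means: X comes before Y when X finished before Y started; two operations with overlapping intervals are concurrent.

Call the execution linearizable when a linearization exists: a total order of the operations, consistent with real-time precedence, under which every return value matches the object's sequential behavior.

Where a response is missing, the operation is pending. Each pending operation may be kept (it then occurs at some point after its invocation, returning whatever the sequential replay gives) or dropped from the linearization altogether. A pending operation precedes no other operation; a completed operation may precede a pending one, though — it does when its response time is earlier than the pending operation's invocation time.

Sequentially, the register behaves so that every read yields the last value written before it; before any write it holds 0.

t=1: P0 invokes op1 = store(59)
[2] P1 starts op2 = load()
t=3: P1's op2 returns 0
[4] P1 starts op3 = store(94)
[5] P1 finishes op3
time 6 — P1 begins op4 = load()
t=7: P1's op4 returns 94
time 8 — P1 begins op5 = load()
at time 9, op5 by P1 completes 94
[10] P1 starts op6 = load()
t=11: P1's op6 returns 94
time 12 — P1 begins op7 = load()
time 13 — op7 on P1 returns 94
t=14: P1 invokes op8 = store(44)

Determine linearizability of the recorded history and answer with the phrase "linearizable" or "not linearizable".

linearizable

a witness: op2, op1, op3, op4, op5, op6, op7
1. op2 load() → 0, leaving value 0
2. op1 store(59) (pending, included), leaving value 59
3. op3 store(94), leaving value 94
4. op4 load() → 94, leaving value 94
5. op5 load() → 94, leaving value 94
6. op6 load() → 94, leaving value 94
7. op7 load() → 94, leaving value 94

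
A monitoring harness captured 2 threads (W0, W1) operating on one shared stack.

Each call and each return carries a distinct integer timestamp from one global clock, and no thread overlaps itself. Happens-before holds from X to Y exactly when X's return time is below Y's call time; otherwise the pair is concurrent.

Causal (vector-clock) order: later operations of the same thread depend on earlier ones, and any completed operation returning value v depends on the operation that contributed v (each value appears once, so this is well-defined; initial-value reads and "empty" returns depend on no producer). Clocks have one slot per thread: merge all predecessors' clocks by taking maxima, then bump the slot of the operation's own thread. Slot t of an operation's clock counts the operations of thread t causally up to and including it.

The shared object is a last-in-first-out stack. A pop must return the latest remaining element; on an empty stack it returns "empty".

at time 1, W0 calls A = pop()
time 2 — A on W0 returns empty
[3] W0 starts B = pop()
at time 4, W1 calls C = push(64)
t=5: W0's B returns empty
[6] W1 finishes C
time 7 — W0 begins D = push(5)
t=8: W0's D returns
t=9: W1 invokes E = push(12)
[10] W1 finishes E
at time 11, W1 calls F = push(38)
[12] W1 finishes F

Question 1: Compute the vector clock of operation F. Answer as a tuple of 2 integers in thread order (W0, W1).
no predecessors for C (invoked 4): W1 increments from zero → (0, 1)
no predecessors for A (invoked 1): W0 increments from zero → (1, 0)
from VC(C)=(0, 1), E (invoked 9) maxes components and bumps W1 → (0, 2)
from VC(A)=(1, 0), B (invoked 3) maxes components and bumps W0 → (2, 0)
from VC(E)=(0, 2), F (invoked 11) maxes components and bumps W1 → (0, 3)
from VC(B)=(2, 0), D (invoked 7) maxes components and bumps W0 → (3, 0)
target: VC(F) = (0, 3)

(0, 3)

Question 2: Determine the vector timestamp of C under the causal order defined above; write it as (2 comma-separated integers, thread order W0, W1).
C (invocation 4): nothing precedes it; W1's component alone gives (0, 1)
A (invocation 1): nothing precedes it; W0's component alone gives (1, 0)
E (invocation 9): componentwise max over VC(C)=(0, 1), +1 at W1, giving (0, 2)
B (invocation 3): componentwise max over VC(A)=(1, 0), +1 at W0, giving (2, 0)
F (invocation 11): componentwise max over VC(E)=(0, 2), +1 at W1, giving (0, 3)
D (invocation 7): componentwise max over VC(B)=(2, 0), +1 at W0, giving (3, 0)
target: VC(C) = (0, 1)

(0, 1)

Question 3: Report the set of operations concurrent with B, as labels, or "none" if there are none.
B runs from 3 to 5; window-overlapping ops are concurrent
A [1,2]: before
C [4,6]: concurrent
D [7,8]: after
E [9,10]: after
F [11,12]: after

C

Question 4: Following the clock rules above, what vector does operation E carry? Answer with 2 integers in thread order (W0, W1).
VC(C, invoked at 4): no causal predecessors; +1 on W1 → (0, 1)
VC(A, invoked at 1): no causal predecessors; +1 on W0 → (1, 0)
invoked at 9, E merges VC(C)=(0, 1) and bumps W1's slot → (0, 2)
invoked at 3, B merges VC(A)=(1, 0) and bumps W0's slot → (2, 0)
invoked at 11, F merges VC(E)=(0, 2) and bumps W1's slot → (0, 3)
invoked at 7, D merges VC(B)=(2, 0) and bumps W0's slot → (3, 0)
target: VC(E) = (0, 2)

(0, 2)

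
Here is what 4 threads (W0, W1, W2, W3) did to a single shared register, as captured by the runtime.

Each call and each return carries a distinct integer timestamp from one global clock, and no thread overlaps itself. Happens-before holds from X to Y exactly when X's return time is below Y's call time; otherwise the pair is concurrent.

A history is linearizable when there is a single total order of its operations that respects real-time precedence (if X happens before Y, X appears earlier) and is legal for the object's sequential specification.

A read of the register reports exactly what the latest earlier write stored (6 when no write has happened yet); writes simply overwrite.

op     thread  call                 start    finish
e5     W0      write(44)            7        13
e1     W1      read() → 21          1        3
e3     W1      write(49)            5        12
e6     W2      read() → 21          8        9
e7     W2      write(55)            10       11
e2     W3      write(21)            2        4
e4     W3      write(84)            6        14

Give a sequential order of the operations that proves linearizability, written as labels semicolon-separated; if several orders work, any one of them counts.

e2; e1; e6; e3; e4; e5; e7

step 1: e2 write(21) — value 21
step 2: e1 read() → 21 — value 21
step 3: e6 read() → 21 — value 21
step 4: e3 write(49) — value 49
step 5: e4 write(84) — value 84
step 6: e5 write(44) — value 44
step 7: e7 write(55) — value 55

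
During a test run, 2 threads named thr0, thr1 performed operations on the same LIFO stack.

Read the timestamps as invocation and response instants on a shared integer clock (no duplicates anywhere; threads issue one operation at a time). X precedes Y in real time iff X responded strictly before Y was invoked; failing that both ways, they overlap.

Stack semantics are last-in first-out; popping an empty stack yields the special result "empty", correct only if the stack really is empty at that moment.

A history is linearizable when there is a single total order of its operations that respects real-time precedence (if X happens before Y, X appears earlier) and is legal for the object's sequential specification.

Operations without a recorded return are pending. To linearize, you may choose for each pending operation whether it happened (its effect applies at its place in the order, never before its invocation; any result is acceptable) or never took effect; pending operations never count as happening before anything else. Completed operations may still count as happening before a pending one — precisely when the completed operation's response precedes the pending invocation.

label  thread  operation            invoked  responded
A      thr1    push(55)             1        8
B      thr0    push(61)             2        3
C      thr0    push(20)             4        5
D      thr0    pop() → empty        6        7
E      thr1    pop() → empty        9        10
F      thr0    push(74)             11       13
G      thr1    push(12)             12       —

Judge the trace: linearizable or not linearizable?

cut after 6 events: linearizable; cut after 7 events (D responds, time 7): not linearizable
one real-time candidate order over the 3 completed operations — the LIFO stack replay rejects it
no completion choice of the 1 pending operation (A) rescues it — every subset was tried
sample order B, C, D (pending dropped) stalls at step 3 — D pop() → empty has no legal effect

not linearizable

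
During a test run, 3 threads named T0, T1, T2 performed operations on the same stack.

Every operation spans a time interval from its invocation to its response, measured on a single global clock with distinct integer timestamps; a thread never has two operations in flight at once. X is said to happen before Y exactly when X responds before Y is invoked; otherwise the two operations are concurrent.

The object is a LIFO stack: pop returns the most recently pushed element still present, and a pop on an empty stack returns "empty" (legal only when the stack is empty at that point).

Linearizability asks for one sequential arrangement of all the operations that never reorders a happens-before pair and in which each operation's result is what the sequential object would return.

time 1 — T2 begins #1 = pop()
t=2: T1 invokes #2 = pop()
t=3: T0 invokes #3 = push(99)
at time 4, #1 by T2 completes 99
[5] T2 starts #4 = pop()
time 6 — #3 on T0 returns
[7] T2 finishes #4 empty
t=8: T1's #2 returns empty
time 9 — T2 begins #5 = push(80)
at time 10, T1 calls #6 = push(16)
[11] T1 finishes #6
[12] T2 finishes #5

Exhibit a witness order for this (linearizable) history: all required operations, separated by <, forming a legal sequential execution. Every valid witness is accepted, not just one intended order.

#2 < #3 < #1 < #4 < #5 < #6

1. #2 pop() → empty, leaving stack <>
2. #3 push(99), leaving stack <99>
3. #1 pop() → 99, leaving stack <>
4. #4 pop() → empty, leaving stack <>
5. #5 push(80), leaving stack <80>
6. #6 push(16), leaving stack <80,16>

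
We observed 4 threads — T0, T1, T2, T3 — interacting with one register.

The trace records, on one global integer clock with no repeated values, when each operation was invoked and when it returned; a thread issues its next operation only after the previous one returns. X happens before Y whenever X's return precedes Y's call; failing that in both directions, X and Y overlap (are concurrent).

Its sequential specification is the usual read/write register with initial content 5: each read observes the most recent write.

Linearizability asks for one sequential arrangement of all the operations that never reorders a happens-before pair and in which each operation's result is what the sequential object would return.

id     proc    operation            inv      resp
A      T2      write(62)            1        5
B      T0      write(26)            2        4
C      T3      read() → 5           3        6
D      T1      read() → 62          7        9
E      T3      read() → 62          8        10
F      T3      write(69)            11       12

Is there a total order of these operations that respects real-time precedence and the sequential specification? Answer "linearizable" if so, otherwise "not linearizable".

linearizable

a witness: C, B, A, D, E, F
after step 1 (C read() → 5): value 5
after step 2 (B write(26)): value 26
after step 3 (A write(62)): value 62
after step 4 (D read() → 62): value 62
after step 5 (E read() → 62): value 62
after step 6 (F write(69)): value 69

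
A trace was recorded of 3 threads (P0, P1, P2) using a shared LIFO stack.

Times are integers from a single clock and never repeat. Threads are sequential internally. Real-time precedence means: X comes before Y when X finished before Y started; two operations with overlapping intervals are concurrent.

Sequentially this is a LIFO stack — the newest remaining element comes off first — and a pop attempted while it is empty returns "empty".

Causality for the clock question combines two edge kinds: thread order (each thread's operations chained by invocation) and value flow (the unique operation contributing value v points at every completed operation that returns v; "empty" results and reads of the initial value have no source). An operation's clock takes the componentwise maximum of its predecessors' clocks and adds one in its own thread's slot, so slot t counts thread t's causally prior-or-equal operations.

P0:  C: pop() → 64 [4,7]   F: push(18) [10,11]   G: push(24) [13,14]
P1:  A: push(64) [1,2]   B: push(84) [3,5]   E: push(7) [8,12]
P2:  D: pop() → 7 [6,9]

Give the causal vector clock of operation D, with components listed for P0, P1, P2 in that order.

A, invoked 1, has no incoming edges; only P1's bump applies → (0, 1, 0)
from VC(A)=(0, 1, 0), B (invoked 3) maxes components and bumps P1 → (0, 2, 0)
from VC(A)=(0, 1, 0), C (invoked 4) maxes components and bumps P0 → (1, 1, 0)
from VC(B)=(0, 2, 0), E (invoked 8) maxes components and bumps P1 → (0, 3, 0)
from VC(C)=(1, 1, 0), F (invoked 10) maxes components and bumps P0 → (2, 1, 0)
from VC(E)=(0, 3, 0), D (invoked 6) maxes components and bumps P2 → (0, 3, 1)
from VC(F)=(2, 1, 0), G (invoked 13) maxes components and bumps P0 → (3, 1, 0)
target: VC(D) = (0, 3, 1)

(0, 3, 1)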